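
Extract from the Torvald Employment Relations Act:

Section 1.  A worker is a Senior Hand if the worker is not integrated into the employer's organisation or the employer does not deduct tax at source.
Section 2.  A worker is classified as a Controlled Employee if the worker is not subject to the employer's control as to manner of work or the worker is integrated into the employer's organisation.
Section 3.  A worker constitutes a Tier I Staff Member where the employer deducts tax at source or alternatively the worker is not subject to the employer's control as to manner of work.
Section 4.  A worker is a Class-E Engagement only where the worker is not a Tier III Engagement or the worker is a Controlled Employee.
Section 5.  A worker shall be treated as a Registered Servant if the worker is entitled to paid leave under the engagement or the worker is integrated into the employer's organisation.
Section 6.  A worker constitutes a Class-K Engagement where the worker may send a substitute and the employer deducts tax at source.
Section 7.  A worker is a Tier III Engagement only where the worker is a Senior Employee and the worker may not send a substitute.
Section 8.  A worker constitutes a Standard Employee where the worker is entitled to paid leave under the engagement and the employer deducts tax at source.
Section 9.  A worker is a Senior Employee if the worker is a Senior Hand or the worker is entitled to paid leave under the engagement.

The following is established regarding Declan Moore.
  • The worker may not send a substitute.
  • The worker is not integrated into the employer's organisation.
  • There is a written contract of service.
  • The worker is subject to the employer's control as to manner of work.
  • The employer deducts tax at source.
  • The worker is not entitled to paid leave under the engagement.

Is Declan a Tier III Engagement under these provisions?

Yes

section 1 — Senior Hand: [the worker is not integrated into the employer's organisation? yes] OR [the employer does not deduct tax at source? no] → satisfied.
section 9 — Senior Employee: [Senior Hand (section 1)? yes] OR [the worker is entitled to paid leave under the engagement? no] → satisfied.
section 7 — Tier III Engagement: [Senior Employee (section 9)? yes] AND [the worker may not send a substitute? yes] → satisfied.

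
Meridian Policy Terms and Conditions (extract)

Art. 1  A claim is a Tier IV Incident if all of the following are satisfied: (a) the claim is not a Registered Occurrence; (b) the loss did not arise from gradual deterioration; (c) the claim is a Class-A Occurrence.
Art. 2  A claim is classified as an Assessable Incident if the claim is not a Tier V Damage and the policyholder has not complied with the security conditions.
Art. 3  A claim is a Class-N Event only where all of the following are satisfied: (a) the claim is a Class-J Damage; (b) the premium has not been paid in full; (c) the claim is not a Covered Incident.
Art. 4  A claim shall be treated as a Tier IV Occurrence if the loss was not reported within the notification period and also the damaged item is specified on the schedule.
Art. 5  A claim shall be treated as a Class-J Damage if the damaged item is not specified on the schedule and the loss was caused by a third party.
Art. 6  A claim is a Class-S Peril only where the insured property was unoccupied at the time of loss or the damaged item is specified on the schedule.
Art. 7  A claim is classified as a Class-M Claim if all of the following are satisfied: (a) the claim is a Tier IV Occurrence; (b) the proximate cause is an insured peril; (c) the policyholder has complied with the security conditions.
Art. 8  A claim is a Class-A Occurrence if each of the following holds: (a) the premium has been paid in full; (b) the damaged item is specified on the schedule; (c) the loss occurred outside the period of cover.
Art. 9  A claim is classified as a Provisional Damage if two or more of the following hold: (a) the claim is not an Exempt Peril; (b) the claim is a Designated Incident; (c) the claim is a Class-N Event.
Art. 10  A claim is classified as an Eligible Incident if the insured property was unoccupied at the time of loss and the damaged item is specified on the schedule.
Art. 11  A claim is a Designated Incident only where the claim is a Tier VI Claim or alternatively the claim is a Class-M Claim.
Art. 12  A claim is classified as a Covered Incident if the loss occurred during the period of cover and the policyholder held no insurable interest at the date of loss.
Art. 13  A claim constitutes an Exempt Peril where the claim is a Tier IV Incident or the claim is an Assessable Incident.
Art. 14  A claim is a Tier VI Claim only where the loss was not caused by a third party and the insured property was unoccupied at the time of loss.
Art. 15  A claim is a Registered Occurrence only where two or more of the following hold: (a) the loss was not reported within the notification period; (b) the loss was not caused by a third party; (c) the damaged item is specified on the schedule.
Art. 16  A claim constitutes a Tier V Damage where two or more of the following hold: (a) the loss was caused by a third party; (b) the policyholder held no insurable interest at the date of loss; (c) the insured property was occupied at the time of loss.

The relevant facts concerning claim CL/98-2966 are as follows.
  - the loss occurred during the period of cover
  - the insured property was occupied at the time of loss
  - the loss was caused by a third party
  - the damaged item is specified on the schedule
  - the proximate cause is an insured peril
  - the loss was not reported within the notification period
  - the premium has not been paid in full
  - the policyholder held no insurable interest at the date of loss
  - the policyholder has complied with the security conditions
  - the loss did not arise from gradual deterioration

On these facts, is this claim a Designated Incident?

article 14 — Tier VI Claim: [the loss was not caused by a third party? no] AND [the insured property was unoccupied at the time of loss? no] → not satisfied.
article 4 — Tier IV Occurrence: [the loss was not reported within the notification period? yes] AND [the damaged item is specified on the schedule? yes] → satisfied.
article 7 — Class-M Claim: [Tier IV Occurrence (article 4)? yes] AND [the proximate cause is an insured peril? yes] AND [the policyholder has complied with the security conditions? yes] → satisfied.
article 11 — Designated Incident: [Tier VI Claim (article 14)? no] OR [Class-M Claim (article 7)? yes] → satisfied.

Yes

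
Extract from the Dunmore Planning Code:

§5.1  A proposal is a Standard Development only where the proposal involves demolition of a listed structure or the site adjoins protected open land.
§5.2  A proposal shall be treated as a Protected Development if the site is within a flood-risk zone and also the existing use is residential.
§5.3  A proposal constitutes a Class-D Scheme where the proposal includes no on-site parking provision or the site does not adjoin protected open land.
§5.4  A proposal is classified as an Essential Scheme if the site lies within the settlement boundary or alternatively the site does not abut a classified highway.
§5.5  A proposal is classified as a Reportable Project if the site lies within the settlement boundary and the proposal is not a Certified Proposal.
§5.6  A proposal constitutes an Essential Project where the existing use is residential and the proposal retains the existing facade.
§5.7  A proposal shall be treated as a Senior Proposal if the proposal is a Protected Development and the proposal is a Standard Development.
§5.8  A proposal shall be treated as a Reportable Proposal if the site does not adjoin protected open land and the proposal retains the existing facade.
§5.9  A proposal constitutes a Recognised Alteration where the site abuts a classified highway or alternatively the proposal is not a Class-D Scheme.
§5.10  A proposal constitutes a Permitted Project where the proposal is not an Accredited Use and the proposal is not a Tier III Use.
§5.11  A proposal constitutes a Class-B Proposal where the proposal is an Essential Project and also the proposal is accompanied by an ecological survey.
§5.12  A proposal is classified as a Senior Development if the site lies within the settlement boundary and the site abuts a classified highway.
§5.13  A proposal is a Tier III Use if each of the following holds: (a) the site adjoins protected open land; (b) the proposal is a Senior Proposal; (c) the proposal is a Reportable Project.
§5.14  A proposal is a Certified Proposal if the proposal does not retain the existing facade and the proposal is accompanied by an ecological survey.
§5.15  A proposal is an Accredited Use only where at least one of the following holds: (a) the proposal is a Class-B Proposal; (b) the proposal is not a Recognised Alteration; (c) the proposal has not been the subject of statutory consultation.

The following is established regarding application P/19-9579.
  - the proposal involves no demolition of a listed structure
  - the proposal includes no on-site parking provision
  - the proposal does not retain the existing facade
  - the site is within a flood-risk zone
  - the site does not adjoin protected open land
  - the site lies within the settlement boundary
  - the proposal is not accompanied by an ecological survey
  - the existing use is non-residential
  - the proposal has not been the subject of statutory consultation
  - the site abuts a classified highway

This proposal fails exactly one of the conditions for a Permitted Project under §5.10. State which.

Accredited Use

Under §5.6: the existing use is residential? no; and the proposal retains the existing facade? no. So the proposal is not an Essential Project.
Under §5.11: Essential Project (§5.6)? no; and the proposal is accompanied by an ecological survey? no. So the proposal is not a Class-B Proposal.
Under §5.3: the proposal includes no on-site parking provision? yes; or the site does not adjoin protected open land? yes. So the proposal is a Class-D Scheme.
Under §5.9: the site abuts a classified highway? yes; or not a Class-D Scheme (§5.3)? no. So the proposal is a Recognised Alteration.
Under §5.15: Class-B Proposal (§5.11)? no; or not a Recognised Alteration (§5.9)? no; or the proposal has not been the subject of statutory consultation? yes. So the proposal is an Accredited Use.
Under §5.2: the site is within a flood-risk zone? yes; and the existing use is residential? no. So the proposal is not a Protected Development.
Under §5.1: the proposal involves demolition of a listed structure? no; or the site adjoins protected open land? no. So the proposal is not a Standard Development.
Under §5.7: Protected Development (§5.2)? no; and Standard Development (§5.1)? no. So the proposal is not a Senior Proposal.
Under §5.14: the proposal does not retain the existing facade? yes; and the proposal is accompanied by an ecological survey? no. So the proposal is not a Certified Proposal.
Under §5.5: the site lies within the settlement boundary? yes; and not a Certified Proposal (§5.14)? yes. So the proposal is a Reportable Project.
Under §5.13: the site adjoins protected open land? no; and Senior Proposal (§5.7)? no; and Reportable Project (§5.5)? yes. So the proposal is not a Tier III Use.
Under §5.10: not an Accredited Use (§5.15)? no; and not a Tier III Use (§5.13)? yes. So the proposal is not a Permitted Project.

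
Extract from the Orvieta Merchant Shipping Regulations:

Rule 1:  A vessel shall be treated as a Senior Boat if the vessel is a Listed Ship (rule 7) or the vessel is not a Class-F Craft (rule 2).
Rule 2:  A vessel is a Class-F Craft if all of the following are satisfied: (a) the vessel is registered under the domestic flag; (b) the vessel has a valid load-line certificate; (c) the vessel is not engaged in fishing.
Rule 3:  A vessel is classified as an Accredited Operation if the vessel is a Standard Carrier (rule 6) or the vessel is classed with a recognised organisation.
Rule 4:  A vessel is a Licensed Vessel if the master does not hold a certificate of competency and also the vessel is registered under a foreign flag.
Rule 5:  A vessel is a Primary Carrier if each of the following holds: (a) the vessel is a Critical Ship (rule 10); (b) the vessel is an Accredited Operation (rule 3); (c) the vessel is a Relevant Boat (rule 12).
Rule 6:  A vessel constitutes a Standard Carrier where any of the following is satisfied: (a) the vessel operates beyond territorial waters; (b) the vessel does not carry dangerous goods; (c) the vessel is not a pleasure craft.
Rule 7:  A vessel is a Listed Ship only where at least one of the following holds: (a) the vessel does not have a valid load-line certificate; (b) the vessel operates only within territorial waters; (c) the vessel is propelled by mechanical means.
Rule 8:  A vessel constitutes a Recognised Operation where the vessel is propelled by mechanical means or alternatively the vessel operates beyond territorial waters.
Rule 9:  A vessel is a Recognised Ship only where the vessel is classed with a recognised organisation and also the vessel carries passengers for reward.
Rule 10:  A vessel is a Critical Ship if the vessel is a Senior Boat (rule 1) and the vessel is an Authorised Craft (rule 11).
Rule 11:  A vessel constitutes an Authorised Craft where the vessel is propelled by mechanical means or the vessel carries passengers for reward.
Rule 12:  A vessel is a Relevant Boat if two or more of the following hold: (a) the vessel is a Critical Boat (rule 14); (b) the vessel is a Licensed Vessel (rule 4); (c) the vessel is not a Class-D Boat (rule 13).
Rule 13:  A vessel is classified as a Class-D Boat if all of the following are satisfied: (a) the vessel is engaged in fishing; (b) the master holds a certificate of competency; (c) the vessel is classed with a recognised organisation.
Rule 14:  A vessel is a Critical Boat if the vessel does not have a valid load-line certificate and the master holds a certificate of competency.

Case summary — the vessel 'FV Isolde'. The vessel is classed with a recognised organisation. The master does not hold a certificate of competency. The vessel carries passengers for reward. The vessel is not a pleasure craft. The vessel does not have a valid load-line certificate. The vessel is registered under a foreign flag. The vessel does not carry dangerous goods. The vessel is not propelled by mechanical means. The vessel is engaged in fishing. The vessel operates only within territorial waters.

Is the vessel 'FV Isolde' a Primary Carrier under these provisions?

rule 7 — Listed Ship: [the vessel does not have a valid load-line certificate? yes] OR [the vessel operates only within territorial waters? yes] OR [the vessel is propelled by mechanical means? no] → satisfied.
rule 2 — Class-F Craft: [the vessel is registered under the domestic flag? no] AND [the vessel has a valid load-line certificate? no] AND [the vessel is not engaged in fishing? no] → not satisfied.
rule 1 — Senior Boat: [Listed Ship (rule 7)? yes] OR [not a Class-F Craft (rule 2)? yes] → satisfied.
rule 11 — Authorised Craft: [the vessel is propelled by mechanical means? no] OR [the vessel carries passengers for reward? yes] → satisfied.
rule 10 — Critical Ship: [Senior Boat (rule 1)? yes] AND [Authorised Craft (rule 11)? yes] → satisfied.
rule 6 — Standard Carrier: [the vessel operates beyond territorial waters? no] OR [the vessel does not carry dangerous goods? yes] OR [the vessel is not a pleasure craft? yes] → satisfied.
rule 3 — Accredited Operation: [Standard Carrier (rule 6)? yes] OR [the vessel is classed with a recognised organisation? yes] → satisfied.
rule 14 — Critical Boat: [the vessel does not have a valid load-line certificate? yes] AND [the master holds a certificate of competency? no] → not satisfied.
rule 4 — Licensed Vessel: [the master does not hold a certificate of competency? yes] AND [the vessel is registered under a foreign flag? yes] → satisfied.
rule 13 — Class-D Boat: [the vessel is engaged in fishing? yes] AND [the master holds a certificate of competency? no] AND [the vessel is classed with a recognised organisation? yes] → not satisfied.
rule 12 — Relevant Boat: Critical Boat (rule 14)? no; Licensed Vessel (rule 4)? yes; not a Class-D Boat (rule 13)? yes — 2 of 3 hold (need ≥2) → satisfied.
rule 5 — Primary Carrier: [Critical Ship (rule 10)? yes] AND [Accredited Operation (rule 3)? yes] AND [Relevant Boat (rule 12)? yes] → satisfied.

Yes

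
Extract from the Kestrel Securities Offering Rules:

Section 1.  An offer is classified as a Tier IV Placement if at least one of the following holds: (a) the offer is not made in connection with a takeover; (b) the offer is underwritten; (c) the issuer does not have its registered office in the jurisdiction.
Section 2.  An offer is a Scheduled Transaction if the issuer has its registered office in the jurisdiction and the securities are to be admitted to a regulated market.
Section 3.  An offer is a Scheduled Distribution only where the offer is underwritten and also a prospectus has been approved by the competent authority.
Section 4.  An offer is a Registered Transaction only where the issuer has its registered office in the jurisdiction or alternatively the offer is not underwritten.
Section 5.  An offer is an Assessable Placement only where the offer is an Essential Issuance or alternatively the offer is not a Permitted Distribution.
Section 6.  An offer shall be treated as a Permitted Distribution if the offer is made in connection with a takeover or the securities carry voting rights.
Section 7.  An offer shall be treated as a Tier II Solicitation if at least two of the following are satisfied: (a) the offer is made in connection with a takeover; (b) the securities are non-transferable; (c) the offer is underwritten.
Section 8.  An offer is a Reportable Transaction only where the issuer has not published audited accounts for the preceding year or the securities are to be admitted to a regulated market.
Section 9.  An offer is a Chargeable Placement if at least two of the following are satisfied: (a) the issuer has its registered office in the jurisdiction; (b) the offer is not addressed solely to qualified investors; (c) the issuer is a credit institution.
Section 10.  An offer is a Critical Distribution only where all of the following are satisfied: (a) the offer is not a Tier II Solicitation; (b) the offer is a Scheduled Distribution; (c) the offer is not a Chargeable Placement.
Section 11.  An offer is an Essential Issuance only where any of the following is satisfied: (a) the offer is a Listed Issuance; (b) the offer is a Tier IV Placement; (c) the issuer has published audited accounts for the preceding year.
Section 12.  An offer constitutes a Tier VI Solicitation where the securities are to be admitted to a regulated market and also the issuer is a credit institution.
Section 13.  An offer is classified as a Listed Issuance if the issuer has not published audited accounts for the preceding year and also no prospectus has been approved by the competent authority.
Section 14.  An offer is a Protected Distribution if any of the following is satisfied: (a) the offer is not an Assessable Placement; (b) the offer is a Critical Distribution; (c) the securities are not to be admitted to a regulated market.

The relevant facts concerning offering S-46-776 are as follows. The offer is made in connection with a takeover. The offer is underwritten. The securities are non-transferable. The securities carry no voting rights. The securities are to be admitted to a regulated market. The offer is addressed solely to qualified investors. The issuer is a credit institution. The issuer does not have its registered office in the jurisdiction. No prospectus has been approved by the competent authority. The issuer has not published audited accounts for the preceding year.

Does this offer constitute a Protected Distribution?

section 13 — Listed Issuance: [the issuer has not published audited accounts for the preceding year? yes] AND [no prospectus has been approved by the competent authority? yes] → satisfied.
section 1 — Tier IV Placement: [the offer is not made in connection with a takeover? no] OR [the offer is underwritten? yes] OR [the issuer does not have its registered office in the jurisdiction? yes] → satisfied.
section 11 — Essential Issuance: [Listed Issuance (section 13)? yes] OR [Tier IV Placement (section 1)? yes] OR [the issuer has published audited accounts for the preceding year? no] → satisfied.
section 6 — Permitted Distribution: [the offer is made in connection with a takeover? yes] OR [the securities carry voting rights? no] → satisfied.
section 5 — Assessable Placement: [Essential Issuance (section 11)? yes] OR [not a Permitted Distribution (section 6)? no] → satisfied.
section 7 — Tier II Solicitation: the offer is made in connection with a takeover? yes; the securities are non-transferable? yes; the offer is underwritten? yes — 3 of 3 hold (need ≥2) → satisfied.
section 3 — Scheduled Distribution: [the offer is underwritten? yes] AND [a prospectus has been approved by the competent authority? no] → not satisfied.
section 9 — Chargeable Placement: the issuer has its registered office in the jurisdiction? no; the offer is not addressed solely to qualified investors? no; the issuer is a credit institution? yes — 1 of 3 hold (need ≥2) → not satisfied.
section 10 — Critical Distribution: [not a Tier II Solicitation (section 7)? no] AND [Scheduled Distribution (section 3)? no] AND [not a Chargeable Placement (section 9)? yes] → not satisfied.
section 14 — Protected Distribution: [not an Assessable Placement (section 5)? no] OR [Critical Distribution (section 10)? no] OR [the securities are not to be admitted to a regulated market? no] → not satisfied.

No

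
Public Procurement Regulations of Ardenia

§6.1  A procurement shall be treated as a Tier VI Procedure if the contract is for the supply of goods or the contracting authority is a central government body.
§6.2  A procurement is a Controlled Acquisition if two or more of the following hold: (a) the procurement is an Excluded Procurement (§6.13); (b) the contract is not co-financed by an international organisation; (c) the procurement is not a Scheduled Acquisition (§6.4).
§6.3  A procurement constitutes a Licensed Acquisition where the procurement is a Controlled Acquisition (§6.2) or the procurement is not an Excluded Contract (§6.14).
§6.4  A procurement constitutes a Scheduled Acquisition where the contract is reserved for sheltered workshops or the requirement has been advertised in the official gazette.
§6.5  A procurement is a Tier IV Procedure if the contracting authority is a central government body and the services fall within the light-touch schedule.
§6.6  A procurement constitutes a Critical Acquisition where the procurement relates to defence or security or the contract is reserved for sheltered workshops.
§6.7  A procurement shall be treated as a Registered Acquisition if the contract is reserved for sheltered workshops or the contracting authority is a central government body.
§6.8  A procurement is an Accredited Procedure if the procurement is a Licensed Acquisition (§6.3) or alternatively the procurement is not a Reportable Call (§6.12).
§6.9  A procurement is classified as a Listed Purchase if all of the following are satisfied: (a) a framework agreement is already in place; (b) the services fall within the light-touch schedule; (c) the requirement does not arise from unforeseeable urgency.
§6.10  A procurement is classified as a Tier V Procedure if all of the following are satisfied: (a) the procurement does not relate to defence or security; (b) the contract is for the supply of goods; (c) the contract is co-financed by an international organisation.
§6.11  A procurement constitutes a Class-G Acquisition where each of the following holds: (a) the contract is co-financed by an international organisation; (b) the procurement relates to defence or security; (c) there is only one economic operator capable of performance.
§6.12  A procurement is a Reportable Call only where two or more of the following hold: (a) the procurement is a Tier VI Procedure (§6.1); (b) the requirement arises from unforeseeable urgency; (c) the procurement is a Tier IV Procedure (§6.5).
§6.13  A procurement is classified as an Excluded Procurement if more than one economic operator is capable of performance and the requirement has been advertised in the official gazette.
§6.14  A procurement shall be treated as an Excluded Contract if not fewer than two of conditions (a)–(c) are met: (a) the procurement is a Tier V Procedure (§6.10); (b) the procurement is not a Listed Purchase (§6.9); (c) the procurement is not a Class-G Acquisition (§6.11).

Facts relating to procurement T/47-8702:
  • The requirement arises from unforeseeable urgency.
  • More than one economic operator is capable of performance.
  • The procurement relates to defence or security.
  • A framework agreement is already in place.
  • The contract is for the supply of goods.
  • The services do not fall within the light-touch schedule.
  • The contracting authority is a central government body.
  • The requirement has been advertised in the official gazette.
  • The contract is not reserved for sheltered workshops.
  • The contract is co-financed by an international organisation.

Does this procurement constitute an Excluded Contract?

Yes

§6.10 — Tier V Procedure: [the procurement does not relate to defence or security? no] AND [the contract is for the supply of goods? yes] AND [the contract is co-financed by an international organisation? yes] → not satisfied.
§6.9 — Listed Purchase: [a framework agreement is already in place? yes] AND [the services fall within the light-touch schedule? no] AND [the requirement does not arise from unforeseeable urgency? no] → not satisfied.
§6.11 — Class-G Acquisition: [the contract is co-financed by an international organisation? yes] AND [the procurement relates to defence or security? yes] AND [there is only one economic operator capable of performance? no] → not satisfied.
§6.14 — Excluded Contract: Tier V Procedure (§6.10)? no; not a Listed Purchase (§6.9)? yes; not a Class-G Acquisition (§6.11)? yes — 2 of 3 hold (need ≥2) → satisfied.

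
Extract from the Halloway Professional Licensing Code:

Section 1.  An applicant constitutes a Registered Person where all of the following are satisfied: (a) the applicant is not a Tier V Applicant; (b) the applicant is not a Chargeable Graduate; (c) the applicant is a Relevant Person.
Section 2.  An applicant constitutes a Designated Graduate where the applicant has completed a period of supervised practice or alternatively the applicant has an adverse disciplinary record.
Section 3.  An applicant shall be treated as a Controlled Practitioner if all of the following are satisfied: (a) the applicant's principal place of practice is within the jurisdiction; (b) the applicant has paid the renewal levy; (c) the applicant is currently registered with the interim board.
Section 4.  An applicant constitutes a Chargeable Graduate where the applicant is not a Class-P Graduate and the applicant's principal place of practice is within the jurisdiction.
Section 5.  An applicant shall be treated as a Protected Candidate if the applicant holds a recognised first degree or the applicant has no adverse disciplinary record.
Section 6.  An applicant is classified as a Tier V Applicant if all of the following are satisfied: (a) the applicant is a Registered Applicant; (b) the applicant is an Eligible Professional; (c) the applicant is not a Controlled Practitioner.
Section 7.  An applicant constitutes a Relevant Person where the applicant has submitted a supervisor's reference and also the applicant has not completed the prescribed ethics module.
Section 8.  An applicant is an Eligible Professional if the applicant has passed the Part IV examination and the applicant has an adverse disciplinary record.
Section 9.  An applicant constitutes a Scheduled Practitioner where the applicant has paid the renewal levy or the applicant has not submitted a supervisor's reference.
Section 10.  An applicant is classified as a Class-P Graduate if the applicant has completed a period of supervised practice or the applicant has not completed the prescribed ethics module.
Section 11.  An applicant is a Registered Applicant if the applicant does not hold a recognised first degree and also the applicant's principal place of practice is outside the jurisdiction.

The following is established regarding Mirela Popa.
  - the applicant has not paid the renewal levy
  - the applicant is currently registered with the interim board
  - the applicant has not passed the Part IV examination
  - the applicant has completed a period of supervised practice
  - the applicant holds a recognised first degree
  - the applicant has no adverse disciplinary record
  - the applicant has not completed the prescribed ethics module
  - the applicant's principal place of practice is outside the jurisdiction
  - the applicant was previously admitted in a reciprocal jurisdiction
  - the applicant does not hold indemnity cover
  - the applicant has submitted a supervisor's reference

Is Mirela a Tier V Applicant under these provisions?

No

section 11 — Registered Applicant: [the applicant does not hold a recognised first degree? no] AND [the applicant's principal place of practice is outside the jurisdiction? yes] → not satisfied.
section 8 — Eligible Professional: [the applicant has passed the Part IV examination? no] AND [the applicant has an adverse disciplinary record? no] → not satisfied.
section 3 — Controlled Practitioner: [the applicant's principal place of practice is within the jurisdiction? no] AND [the applicant has paid the renewal levy? no] AND [the applicant is currently registered with the interim board? yes] → not satisfied.
section 6 — Tier V Applicant: [Registered Applicant (section 11)? no] AND [Eligible Professional (section 8)? no] AND [not a Controlled Practitioner (section 3)? yes] → not satisfied.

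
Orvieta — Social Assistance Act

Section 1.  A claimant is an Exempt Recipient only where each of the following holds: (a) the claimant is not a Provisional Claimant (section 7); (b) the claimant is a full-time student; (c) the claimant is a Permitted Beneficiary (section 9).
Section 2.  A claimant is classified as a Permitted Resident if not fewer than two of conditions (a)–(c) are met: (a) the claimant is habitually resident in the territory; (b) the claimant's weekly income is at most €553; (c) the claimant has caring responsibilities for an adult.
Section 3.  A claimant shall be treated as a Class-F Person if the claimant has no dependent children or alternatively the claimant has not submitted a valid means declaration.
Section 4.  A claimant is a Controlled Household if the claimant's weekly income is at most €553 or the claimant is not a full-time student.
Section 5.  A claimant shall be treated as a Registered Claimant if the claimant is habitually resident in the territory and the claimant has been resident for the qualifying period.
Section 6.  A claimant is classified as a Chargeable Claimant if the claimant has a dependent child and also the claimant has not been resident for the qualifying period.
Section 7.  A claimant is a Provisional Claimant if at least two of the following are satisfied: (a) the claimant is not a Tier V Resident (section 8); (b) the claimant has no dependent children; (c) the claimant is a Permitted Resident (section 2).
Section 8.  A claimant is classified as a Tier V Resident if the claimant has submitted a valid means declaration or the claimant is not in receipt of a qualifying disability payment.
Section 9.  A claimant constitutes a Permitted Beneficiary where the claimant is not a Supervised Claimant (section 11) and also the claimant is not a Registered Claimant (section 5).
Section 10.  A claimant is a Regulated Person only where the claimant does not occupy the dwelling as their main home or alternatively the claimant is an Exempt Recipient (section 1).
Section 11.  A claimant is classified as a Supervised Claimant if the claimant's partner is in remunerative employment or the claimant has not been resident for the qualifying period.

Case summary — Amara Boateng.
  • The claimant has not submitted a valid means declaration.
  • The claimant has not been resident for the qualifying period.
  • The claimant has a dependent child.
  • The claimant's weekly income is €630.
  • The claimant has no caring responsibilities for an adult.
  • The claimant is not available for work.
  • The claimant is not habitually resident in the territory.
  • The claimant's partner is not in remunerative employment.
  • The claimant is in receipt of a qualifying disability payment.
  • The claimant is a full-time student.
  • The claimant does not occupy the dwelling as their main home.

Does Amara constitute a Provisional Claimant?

section 8 — Tier V Resident: [the claimant has submitted a valid means declaration? no] OR [the claimant is not in receipt of a qualifying disability payment? no] → not satisfied.
section 2 — Permitted Resident: the claimant is habitually resident in the territory? no; claimant's weekly income: €630 ≤ €553? no; the claimant has caring responsibilities for an adult? no — 0 of 3 hold (need ≥2) → not satisfied.
section 7 — Provisional Claimant: not a Tier V Resident (section 8)? yes; the claimant has no dependent children? no; Permitted Resident (section 2)? no — 1 of 3 hold (need ≥2) → not satisfied.

No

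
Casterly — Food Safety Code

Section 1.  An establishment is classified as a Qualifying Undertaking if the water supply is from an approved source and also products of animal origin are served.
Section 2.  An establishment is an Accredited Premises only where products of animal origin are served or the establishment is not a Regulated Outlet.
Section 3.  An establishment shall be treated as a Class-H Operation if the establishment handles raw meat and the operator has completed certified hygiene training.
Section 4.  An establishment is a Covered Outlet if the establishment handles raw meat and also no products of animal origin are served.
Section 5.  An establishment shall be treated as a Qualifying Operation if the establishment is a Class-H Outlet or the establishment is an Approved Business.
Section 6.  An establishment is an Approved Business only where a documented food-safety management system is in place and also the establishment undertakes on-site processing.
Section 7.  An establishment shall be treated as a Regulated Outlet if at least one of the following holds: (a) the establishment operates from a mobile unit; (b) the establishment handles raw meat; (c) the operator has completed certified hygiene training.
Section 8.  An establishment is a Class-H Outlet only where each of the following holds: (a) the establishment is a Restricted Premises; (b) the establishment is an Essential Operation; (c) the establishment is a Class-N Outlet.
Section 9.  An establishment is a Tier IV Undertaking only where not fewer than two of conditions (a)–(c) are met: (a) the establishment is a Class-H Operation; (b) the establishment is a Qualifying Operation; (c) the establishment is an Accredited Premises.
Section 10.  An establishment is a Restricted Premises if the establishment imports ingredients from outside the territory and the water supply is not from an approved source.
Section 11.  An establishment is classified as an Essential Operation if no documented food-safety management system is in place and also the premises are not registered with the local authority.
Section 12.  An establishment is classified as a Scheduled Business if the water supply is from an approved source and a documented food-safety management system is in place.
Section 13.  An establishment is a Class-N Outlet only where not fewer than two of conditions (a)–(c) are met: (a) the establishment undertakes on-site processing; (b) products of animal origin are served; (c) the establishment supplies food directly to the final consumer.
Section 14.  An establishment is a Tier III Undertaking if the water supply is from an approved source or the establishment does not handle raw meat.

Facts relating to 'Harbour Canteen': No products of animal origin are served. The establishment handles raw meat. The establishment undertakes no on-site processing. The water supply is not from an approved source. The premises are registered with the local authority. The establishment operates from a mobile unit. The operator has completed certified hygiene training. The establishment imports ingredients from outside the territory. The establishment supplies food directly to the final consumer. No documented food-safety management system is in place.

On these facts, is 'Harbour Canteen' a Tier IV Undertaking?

section 3 — Class-H Operation: [the establishment handles raw meat? yes] AND [the operator has completed certified hygiene training? yes] → satisfied.
section 10 — Restricted Premises: [the establishment imports ingredients from outside the territory? yes] AND [the water supply is not from an approved source? yes] → satisfied.
section 11 — Essential Operation: [no documented food-safety management system is in place? yes] AND [the premises are not registered with the local authority? no] → not satisfied.
section 13 — Class-N Outlet: the establishment undertakes on-site processing? no; products of animal origin are served? no; the establishment supplies food directly to the final consumer? yes — 1 of 3 hold (need ≥2) → not satisfied.
section 8 — Class-H Outlet: [Restricted Premises (section 10)? yes] AND [Essential Operation (section 11)? no] AND [Class-N Outlet (section 13)? no] → not satisfied.
section 6 — Approved Business: [a documented food-safety management system is in place? no] AND [the establishment undertakes on-site processing? no] → not satisfied.
section 5 — Qualifying Operation: [Class-H Outlet (section 8)? no] OR [Approved Business (section 6)? no] → not satisfied.
section 7 — Regulated Outlet: [the establishment operates from a mobile unit? yes] OR [the establishment handles raw meat? yes] OR [the operator has completed certified hygiene training? yes] → satisfied.
section 2 — Accredited Premises: [products of animal origin are served? no] OR [not a Regulated Outlet (section 7)? no] → not satisfied.
section 9 — Tier IV Undertaking: Class-H Operation (section 3)? yes; Qualifying Operation (section 5)? no; Accredited Premises (section 2)? no — 1 of 3 hold (need ≥2) → not satisfied.

No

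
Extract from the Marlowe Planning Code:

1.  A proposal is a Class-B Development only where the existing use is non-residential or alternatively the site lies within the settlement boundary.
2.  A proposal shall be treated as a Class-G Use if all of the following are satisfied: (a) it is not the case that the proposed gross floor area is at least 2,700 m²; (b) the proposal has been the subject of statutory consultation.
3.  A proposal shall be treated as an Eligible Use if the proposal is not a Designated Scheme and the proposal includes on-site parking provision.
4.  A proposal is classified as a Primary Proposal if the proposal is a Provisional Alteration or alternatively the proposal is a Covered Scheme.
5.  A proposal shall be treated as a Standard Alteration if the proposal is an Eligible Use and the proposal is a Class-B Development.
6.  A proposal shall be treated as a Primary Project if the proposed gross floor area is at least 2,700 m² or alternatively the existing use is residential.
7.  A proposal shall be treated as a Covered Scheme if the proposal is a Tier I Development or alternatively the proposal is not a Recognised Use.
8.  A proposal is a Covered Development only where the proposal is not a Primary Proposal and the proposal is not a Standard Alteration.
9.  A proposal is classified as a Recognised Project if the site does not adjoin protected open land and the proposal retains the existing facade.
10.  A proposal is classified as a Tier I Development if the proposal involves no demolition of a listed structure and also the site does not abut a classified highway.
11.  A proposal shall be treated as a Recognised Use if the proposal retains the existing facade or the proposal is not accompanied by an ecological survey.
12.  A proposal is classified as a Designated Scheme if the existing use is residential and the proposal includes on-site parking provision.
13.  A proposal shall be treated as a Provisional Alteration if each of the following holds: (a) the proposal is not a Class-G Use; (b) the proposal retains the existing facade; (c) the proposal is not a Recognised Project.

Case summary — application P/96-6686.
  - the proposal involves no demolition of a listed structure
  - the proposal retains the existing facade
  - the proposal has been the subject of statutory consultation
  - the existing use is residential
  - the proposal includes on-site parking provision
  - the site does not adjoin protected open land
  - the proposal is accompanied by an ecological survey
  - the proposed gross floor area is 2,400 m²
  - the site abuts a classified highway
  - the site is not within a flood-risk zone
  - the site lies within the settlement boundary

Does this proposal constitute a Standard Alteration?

Under paragraph 12: the existing use is residential? yes; and the proposal includes on-site parking provision? yes. So the proposal is a Designated Scheme.
Under paragraph 3: not a Designated Scheme (paragraph 12)? no; and the proposal includes on-site parking provision? yes. So the proposal is not an Eligible Use.
Under paragraph 1: the existing use is non-residential? no; or the site lies within the settlement boundary? yes. So the proposal is a Class-B Development.
Under paragraph 5: Eligible Use (paragraph 3)? no; and Class-B Development (paragraph 1)? yes. So the proposal is not a Standard Alteration.

No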